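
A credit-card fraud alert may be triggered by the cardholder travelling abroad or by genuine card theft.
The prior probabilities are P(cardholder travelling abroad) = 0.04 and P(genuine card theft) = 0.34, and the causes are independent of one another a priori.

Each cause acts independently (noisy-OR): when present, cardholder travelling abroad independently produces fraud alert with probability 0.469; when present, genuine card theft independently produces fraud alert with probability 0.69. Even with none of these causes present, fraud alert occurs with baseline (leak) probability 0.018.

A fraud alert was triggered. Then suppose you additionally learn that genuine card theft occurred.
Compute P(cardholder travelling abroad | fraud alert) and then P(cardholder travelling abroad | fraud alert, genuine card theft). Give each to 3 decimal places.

Under noisy-OR, P(fraud alert | causes) = 1 − (1−0.018)·∏(1−qᵢ) over the active causes.
P(fraud alert) = 0.018*0.96*0.66 + 0.69558*0.96*0.34 + 0.478558*0.04*0.66 + 0.838353*0.04*0.34 = 0.011405 + 0.227037 + 0.012634 + 0.011402 = 0.262478
Of this, 0.024036 comes from 0.012634 + 0.011402 (the cardholder travelling abroad=true cases).
P(cardholder travelling abroad | fraud alert) = 0.024036 / 0.262478 ≈ 0.092

Now condition on the additional information:
Weight on cardholder travelling abroad=true, given the evidence: 0.838353·0.04 = 0.033534
The normalizing constant is 0.69558·0.96 + 0.838353·0.04 = 0.701291
Posterior = 0.033534 / 0.701291 ≈ 0.048
Conditioning on genuine card theft lowers the posterior on cardholder travelling abroad: the classic explaining-away effect in a common-effect structure.

P(cardholder travelling abroad | fraud alert) ≈ 0.092; P(cardholder travelling abroad | fraud alert, genuine card theft) ≈ 0.048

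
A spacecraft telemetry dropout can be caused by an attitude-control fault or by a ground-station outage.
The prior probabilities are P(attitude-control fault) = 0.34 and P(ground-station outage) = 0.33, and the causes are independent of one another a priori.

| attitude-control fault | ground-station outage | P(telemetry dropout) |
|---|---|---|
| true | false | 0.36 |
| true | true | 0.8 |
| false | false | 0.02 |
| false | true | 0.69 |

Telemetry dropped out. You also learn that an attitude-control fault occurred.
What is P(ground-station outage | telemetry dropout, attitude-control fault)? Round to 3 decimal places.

Enumerate both values of ground-station outage and weight by the priors:
  P(telemetry dropout | attitude-control fault) = 0.36·0.67 + 0.8·0.33
        = 0.241200 + 0.264000 = 0.505200
Configurations with ground-station outage contribute 0.264000, so
  P(ground-station outage | telemetry dropout, attitude-control fault) = 0.264000 / 0.505200 ≈ 0.523

P(ground-station outage | telemetry dropout, attitude-control fault) ≈ 0.523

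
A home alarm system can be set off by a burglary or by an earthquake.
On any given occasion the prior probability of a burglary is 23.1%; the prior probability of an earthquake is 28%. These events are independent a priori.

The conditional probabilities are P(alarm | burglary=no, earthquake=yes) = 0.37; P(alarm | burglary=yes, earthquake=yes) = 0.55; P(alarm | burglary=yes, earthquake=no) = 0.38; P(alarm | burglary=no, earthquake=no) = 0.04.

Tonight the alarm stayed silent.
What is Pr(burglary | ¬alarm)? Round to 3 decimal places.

Numerator (weight on configurations with burglary): 0.103118 + 0.029106 = 0.132224
Normalizer over all consistent configurations: 0.96·0.769·0.72 + 0.63·0.769·0.28 + 0.62·0.231·0.72 + 0.45·0.231·0.28 = 0.799409
Posterior = 0.132224 / 0.799409 ≈ 0.165

Pr(burglary | ¬alarm) ≈ 0.165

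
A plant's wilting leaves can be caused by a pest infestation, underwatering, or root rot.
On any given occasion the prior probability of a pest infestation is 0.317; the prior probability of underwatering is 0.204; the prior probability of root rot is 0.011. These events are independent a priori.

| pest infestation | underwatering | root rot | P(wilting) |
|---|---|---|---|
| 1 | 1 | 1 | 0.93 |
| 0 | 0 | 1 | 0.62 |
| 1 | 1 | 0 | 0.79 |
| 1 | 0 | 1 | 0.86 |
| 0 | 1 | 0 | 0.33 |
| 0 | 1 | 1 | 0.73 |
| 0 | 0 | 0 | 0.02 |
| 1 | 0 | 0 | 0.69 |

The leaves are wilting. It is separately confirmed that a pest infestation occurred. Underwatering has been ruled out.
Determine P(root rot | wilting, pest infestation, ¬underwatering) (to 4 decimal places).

By total probability over both values of root rot:
  P(wilting | pest infestation, ¬underwatering) = 0.69·0.989 + 0.86·0.011
        = 0.682410 + 0.009460 = 0.691870
Keeping only the root rot-present terms gives 0.009460, so
  P(root rot | wilting, pest infestation, ¬underwatering) = 0.009460 / 0.691870 ≈ 0.0137

P(root rot | wilting, pest infestation, ¬underwatering) ≈ 0.0137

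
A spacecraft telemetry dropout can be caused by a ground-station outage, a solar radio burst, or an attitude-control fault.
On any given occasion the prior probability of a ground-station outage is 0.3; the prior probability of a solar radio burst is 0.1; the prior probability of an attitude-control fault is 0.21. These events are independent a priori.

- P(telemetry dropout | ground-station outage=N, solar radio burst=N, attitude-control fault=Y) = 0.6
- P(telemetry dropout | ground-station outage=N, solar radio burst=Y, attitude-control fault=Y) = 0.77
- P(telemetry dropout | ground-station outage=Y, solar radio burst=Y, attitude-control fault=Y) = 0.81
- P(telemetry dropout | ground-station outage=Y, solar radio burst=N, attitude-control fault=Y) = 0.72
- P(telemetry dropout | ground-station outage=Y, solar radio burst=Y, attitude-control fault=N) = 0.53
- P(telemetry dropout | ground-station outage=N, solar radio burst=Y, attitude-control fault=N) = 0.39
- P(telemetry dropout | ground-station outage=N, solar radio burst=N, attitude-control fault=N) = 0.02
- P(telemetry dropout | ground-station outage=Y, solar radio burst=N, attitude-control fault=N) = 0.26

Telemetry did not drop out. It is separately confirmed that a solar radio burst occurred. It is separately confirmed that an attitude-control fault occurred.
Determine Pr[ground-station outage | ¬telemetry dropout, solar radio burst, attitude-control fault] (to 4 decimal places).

Numerator (weight on configurations with ground-station outage): 0.19*0.3 = 0.057000
The normalizing constant is 0.23*0.7 + 0.19*0.3 = 0.218000
Posterior = 0.057000 / 0.218000 ≈ 0.2615

Pr[ground-station outage | ¬telemetry dropout, solar radio burst, attitude-control fault] ≈ 0.2615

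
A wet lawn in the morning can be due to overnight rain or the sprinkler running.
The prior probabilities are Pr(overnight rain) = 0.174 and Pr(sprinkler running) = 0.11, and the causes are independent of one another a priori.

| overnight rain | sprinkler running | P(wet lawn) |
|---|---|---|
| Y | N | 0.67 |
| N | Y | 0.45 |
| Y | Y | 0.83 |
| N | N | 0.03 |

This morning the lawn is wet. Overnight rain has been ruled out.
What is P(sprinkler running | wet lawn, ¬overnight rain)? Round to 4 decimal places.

By total probability over both values of sprinkler running:
  P(wet lawn | ¬overnight rain) = 0.03×0.89 + 0.45×0.11
        = 0.026700 + 0.049500 = 0.076200
Configurations with sprinkler running contribute 0.049500, so
  P(sprinkler running | wet lawn, ¬overnight rain) = 0.049500 / 0.076200 ≈ 0.6496

P(sprinkler running | wet lawn, ¬overnight rain) ≈ 0.6496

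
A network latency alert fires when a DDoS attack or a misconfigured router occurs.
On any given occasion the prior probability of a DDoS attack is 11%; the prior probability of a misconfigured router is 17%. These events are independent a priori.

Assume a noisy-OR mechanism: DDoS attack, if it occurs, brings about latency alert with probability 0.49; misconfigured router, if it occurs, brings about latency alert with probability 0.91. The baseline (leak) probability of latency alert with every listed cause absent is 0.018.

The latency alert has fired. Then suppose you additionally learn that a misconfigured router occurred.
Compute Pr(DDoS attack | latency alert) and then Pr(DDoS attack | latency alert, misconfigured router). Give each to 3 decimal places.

Pr(DDoS attack | latency alert) ≈ 0.296; Pr(DDoS attack | latency alert, misconfigured router) ≈ 0.115

Under noisy-OR, P(latency alert | causes) = 1 − (1−0.018)·∏(1−qᵢ) over the active causes.
Enumerate the 4 (DDoS attack, misconfigured router) configurations and weight by the priors:
  P(latency alert) = 0.018·0.89·0.83 + 0.91162·0.89·0.17 + 0.49918·0.11·0.83 + 0.954926·0.11·0.17
        = 0.013297 + 0.137928 + 0.045575 + 0.017857 = 0.214657
Keeping only the DDoS attack-present terms gives 0.063432, so
  P(DDoS attack | latency alert) = 0.063432 / 0.214657 ≈ 0.296

Now condition on the additional information:
By total probability over both values of DDoS attack:
  P(latency alert | misconfigured router) = 0.91162×0.89 + 0.954926×0.11
        = 0.811342 + 0.105042 = 0.916384
The terms with DDoS attack present sum to 0.105042, so
  P(DDoS attack | latency alert, misconfigured router) = 0.105042 / 0.916384 ≈ 0.115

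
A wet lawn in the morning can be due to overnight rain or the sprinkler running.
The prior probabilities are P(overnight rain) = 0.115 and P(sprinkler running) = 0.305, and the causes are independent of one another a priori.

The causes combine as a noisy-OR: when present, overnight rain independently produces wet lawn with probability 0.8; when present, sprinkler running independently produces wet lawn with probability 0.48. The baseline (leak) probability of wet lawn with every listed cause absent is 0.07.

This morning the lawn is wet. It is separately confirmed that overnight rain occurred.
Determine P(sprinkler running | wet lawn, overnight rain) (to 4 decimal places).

P(sprinkler running | wet lawn, overnight rain) ≈ 0.3275

Under noisy-OR, P(wet lawn | causes) = 1 − (1−0.07)·∏(1−qᵢ) over the active causes.
Weight on sprinkler running=true, given the evidence: 0.90328×0.305 = 0.275500
Normalizer over all consistent configurations: 0.814×0.695 + 0.90328×0.305 = 0.841230
Posterior = 0.275500 / 0.841230 ≈ 0.3275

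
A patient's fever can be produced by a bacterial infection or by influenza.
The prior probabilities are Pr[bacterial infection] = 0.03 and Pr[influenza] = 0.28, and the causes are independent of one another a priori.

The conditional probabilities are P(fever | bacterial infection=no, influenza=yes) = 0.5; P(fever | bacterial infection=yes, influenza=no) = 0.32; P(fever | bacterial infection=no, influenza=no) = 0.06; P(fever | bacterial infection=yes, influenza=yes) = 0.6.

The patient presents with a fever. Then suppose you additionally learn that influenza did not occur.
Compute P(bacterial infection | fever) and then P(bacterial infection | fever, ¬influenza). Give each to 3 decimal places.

By total probability over the 4 (bacterial infection, influenza) configurations:
  P(fever) = 0.06×0.97×0.72 + 0.5×0.97×0.28 + 0.32×0.03×0.72 + 0.6×0.03×0.28
        = 0.041904 + 0.135800 + 0.006912 + 0.005040 = 0.189656
Keeping only the bacterial infection-present terms gives 0.011952, so
  P(bacterial infection | fever) = 0.011952 / 0.189656 ≈ 0.063

With the extra evidence:
Numerator (weight on configurations with bacterial infection): 0.32*0.03 = 0.009600
The normalizing constant is 0.06*0.97 + 0.32*0.03 = 0.067800
Posterior = 0.009600 / 0.067800 ≈ 0.142
With influenza excluded, bacterial infection must carry more of the explanatory weight for the fever.

P(bacterial infection | fever) ≈ 0.063; P(bacterial infection | fever, ¬influenza) ≈ 0.142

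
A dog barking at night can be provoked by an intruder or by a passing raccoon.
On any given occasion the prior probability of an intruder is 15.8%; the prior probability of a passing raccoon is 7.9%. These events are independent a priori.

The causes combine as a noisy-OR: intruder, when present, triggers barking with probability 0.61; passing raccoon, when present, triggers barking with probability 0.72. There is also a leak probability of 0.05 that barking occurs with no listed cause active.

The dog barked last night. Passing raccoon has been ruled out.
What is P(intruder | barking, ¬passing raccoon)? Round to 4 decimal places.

P(intruder | barking, ¬passing raccoon) ≈ 0.7026

Under noisy-OR, P(barking | causes) = 1 − (1−0.05)·∏(1−qᵢ) over the active causes.
For the numerator, keep only intruder=true terms: 0.6295*0.158 = 0.099461
Denominator P(barking | ¬passing raccoon): 0.05*0.842 + 0.6295*0.158 = 0.141561
P(intruder | barking, ¬passing raccoon) = 0.099461/0.141561 ≈ 0.7026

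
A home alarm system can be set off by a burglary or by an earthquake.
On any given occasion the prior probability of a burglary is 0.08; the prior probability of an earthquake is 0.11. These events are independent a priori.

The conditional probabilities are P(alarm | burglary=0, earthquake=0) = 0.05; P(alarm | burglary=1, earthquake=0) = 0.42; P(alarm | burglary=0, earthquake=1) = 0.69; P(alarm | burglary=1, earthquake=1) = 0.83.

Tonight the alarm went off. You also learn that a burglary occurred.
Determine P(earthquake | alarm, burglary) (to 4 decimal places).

By total probability over both values of earthquake:
  P(alarm | burglary) = 0.42×0.89 + 0.83×0.11
        = 0.373800 + 0.091300 = 0.465100
Configurations with earthquake contribute 0.091300, so
  P(earthquake | alarm, burglary) = 0.091300 / 0.465100 ≈ 0.1963

P(earthquake | alarm, burglary) ≈ 0.1963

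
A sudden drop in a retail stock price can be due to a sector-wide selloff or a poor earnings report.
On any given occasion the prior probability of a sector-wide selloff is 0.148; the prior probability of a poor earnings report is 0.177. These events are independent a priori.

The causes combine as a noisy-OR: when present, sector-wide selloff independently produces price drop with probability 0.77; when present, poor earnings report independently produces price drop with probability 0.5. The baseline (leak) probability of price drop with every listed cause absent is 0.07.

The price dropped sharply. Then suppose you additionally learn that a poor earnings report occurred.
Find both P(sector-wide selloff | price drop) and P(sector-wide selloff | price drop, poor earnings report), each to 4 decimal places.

Under noisy-OR, P(price drop | causes) = 1 − (1−0.07)·∏(1−qᵢ) over the active causes.
Weight on sector-wide selloff=true, given the evidence: 0.095750 + 0.023394 = 0.119144
Normalizer over all consistent configurations: 0.07·0.852·0.823 + 0.535·0.852·0.177 + 0.7861·0.148·0.823 + 0.89305·0.148·0.177 = 0.248908
Posterior = 0.119144 / 0.248908 ≈ 0.4787

Now also conditioning on poor earnings report=true:
Numerator (weight on configurations with sector-wide selloff): 0.89305·0.148 = 0.132171
The normalizing constant is 0.535·0.852 + 0.89305·0.148 = 0.587991
Posterior = 0.132171 / 0.587991 ≈ 0.2248
This is intercausal reasoning (explaining away): once poor earnings report accounts for the price drop, sector-wide selloff becomes less likely.

P(sector-wide selloff | price drop) ≈ 0.4787; P(sector-wide selloff | price drop, poor earnings report) ≈ 0.2248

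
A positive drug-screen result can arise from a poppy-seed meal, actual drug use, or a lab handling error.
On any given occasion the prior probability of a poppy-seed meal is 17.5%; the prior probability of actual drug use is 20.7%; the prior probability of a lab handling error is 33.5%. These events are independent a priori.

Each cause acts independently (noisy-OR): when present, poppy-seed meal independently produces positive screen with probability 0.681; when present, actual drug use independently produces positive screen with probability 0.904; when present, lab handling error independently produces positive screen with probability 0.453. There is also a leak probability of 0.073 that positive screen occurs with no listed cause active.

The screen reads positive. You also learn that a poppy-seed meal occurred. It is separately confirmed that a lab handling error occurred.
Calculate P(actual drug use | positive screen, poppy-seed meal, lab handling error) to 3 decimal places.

Under noisy-OR, P(positive screen | causes) = 1 − (1−0.073)·∏(1−qᵢ) over the active causes.
For the numerator, keep only actual drug use=true terms: 0.984472×0.207 = 0.203786
Normalizer over all consistent configurations: 0.838245×0.793 + 0.984472×0.207 = 0.868514
Posterior = 0.203786 / 0.868514 ≈ 0.235

P(actual drug use | positive screen, poppy-seed meal, lab handling error) ≈ 0.235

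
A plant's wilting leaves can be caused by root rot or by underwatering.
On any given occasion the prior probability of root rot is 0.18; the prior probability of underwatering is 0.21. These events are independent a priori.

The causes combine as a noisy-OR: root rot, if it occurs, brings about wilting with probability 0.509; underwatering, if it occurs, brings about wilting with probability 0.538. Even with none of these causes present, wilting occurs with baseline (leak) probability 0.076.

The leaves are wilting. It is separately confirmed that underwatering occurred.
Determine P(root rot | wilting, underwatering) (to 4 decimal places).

P(root rot | wilting, underwatering) ≈ 0.2324

Under noisy-OR, P(wilting | causes) = 1 − (1−0.076)·∏(1−qᵢ) over the active causes.
For the numerator, keep only root rot=true terms: 0.790398·0.18 = 0.142272
Denominator P(wilting | underwatering): 0.573112·0.82 + 0.790398·0.18 = 0.612224
P(root rot | wilting, underwatering) = 0.142272/0.612224 ≈ 0.2324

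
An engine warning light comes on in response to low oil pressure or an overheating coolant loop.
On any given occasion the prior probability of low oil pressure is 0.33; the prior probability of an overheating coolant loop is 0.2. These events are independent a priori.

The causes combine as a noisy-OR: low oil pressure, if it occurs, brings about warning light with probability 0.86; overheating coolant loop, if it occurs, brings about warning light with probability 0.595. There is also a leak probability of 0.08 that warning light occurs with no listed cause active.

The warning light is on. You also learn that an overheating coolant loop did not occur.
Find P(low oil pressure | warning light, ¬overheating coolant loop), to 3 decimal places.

Under noisy-OR, P(warning light | causes) = 1 − (1−0.08)·∏(1−qᵢ) over the active causes.
Numerator (weight on configurations with low oil pressure): 0.8712*0.33 = 0.287496
The normalizing constant is 0.08*0.67 + 0.8712*0.33 = 0.341096
P(low oil pressure | warning light, ¬overheating coolant loop) = 0.287496/0.341096 ≈ 0.843

P(low oil pressure | warning light, ¬overheating coolant loop) ≈ 0.843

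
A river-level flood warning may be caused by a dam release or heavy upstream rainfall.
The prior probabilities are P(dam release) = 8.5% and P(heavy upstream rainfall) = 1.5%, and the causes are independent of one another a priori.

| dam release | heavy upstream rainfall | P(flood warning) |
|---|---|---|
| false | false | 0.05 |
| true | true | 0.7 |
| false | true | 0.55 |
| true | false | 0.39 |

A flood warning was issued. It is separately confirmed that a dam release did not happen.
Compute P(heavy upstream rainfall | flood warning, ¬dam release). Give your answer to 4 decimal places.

Numerator (weight on configurations with heavy upstream rainfall): 0.55×0.015 = 0.008250
The normalizing constant is 0.05×0.985 + 0.55×0.015 = 0.057500
Posterior = 0.008250 / 0.057500 ≈ 0.1435

P(heavy upstream rainfall | flood warning, ¬dam release) ≈ 0.1435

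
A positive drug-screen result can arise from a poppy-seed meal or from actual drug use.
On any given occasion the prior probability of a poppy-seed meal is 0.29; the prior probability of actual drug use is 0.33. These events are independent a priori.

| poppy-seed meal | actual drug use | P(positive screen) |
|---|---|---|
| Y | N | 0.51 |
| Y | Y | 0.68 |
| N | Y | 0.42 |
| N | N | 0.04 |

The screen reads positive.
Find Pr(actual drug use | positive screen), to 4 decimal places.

Enumerate the 4 (poppy-seed meal, actual drug use) configurations and weight by the priors:
  P(positive screen) = 0.04*0.71*0.67 + 0.42*0.71*0.33 + 0.51*0.29*0.67 + 0.68*0.29*0.33
        = 0.019028 + 0.098406 + 0.099093 + 0.065076 = 0.281603
Configurations with actual drug use contribute 0.163482, so
  P(actual drug use | positive screen) = 0.163482 / 0.281603 ≈ 0.5805

Pr(actual drug use | positive screen) ≈ 0.5805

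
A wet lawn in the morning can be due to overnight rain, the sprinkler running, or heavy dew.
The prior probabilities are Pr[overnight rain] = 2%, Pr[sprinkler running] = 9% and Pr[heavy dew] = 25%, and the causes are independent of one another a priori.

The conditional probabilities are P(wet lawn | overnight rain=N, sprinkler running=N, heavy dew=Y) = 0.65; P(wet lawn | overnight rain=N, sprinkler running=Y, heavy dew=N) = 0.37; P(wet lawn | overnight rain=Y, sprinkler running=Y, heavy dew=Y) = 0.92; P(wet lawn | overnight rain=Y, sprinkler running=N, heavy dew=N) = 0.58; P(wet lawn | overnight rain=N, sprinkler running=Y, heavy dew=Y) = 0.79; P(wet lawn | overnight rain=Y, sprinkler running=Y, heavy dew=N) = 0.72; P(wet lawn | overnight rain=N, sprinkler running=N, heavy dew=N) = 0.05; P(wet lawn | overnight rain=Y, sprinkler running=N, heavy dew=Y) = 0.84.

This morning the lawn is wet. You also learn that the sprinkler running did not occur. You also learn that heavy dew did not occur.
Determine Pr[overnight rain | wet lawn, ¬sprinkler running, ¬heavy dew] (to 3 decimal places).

For the numerator, keep only overnight rain=true terms: 0.58×0.02 = 0.011600
Normalizer over all consistent configurations: 0.05×0.98 + 0.58×0.02 = 0.060600
P(overnight rain | wet lawn, ¬sprinkler running, ¬heavy dew) = 0.011600/0.060600 ≈ 0.191

Pr[overnight rain | wet lawn, ¬sprinkler running, ¬heavy dew] ≈ 0.191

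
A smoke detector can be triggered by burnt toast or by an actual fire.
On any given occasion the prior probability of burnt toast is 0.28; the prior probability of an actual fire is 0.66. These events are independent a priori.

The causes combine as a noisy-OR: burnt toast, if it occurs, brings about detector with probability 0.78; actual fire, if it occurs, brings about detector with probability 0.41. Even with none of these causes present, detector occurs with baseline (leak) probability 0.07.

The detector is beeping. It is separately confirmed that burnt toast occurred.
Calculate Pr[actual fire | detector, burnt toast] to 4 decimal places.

Pr[actual fire | detector, burnt toast] ≈ 0.6821

Under noisy-OR, P(detector | causes) = 1 − (1−0.07)·∏(1−qᵢ) over the active causes.
Numerator (weight on configurations with actual fire): 0.879286×0.66 = 0.580329
The normalizing constant is 0.7954×0.34 + 0.879286×0.66 = 0.850765
P(actual fire | detector, burnt toast) = 0.580329/0.850765 ≈ 0.6821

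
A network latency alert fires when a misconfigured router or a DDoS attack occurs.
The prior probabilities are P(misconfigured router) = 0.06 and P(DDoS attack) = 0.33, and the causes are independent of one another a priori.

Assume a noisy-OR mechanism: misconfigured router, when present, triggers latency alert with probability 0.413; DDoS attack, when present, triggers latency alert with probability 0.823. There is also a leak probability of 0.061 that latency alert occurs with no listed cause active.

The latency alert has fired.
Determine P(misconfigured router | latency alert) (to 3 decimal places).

Under noisy-OR, P(latency alert | causes) = 1 − (1−0.061)·∏(1−qᵢ) over the active causes.
P(latency alert) = 0.061×0.94×0.67 + 0.833797×0.94×0.33 + 0.448807×0.06×0.67 + 0.902439×0.06×0.33 = 0.038418 + 0.258644 + 0.018042 + 0.017868 = 0.332972
Of this, 0.035910 comes from 0.018042 + 0.017868 (the misconfigured router=true cases).
So P(misconfigured router | latency alert) = 0.035910/0.332972 ≈ 0.108.

P(misconfigured router | latency alert) ≈ 0.108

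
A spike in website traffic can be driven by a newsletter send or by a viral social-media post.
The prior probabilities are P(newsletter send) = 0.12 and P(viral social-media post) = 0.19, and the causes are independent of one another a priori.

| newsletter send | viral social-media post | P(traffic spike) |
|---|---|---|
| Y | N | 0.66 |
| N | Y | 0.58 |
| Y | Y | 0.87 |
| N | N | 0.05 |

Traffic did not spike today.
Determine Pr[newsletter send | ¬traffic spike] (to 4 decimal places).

Pr[newsletter send | ¬traffic spike] ≈ 0.0460

P(¬traffic spike) = 0.95×0.88×0.81 + 0.42×0.88×0.19 + 0.34×0.12×0.81 + 0.13×0.12×0.19 = 0.677160 + 0.070224 + 0.033048 + 0.002964 = 0.783396
Of this, 0.036012 comes from 0.033048 + 0.002964 (the newsletter send=true cases).
Hence the posterior is 0.036012/0.783396 ≈ 0.0460.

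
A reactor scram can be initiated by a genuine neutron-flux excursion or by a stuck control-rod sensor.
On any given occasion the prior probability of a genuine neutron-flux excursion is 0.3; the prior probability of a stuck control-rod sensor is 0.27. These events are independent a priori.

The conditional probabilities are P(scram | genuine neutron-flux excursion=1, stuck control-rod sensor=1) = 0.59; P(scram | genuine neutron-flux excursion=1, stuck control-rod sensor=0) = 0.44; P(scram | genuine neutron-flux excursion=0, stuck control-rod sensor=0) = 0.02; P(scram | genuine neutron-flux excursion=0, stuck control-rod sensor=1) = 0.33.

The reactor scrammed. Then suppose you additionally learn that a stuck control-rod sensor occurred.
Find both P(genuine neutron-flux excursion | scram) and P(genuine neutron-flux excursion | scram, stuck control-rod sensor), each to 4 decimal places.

P(genuine neutron-flux excursion | scram) ≈ 0.6651; P(genuine neutron-flux excursion | scram, stuck control-rod sensor) ≈ 0.4338

Weight on genuine neutron-flux excursion=true, given the evidence: 0.096360 + 0.047790 = 0.144150
Normalizer over all consistent configurations: 0.02*0.7*0.73 + 0.33*0.7*0.27 + 0.44*0.3*0.73 + 0.59*0.3*0.27 = 0.216740
Posterior = 0.144150 / 0.216740 ≈ 0.6651

With the extra evidence:
Sum P(scram|·) weighted by the priors over both values of genuine neutron-flux excursion:
  P(scram | stuck control-rod sensor) = 0.33*0.7 + 0.59*0.3
        = 0.231000 + 0.177000 = 0.408000
Keeping only the genuine neutron-flux excursion-present terms gives 0.177000, so
  P(genuine neutron-flux excursion | scram, stuck control-rod sensor) = 0.177000 / 0.408000 ≈ 0.4338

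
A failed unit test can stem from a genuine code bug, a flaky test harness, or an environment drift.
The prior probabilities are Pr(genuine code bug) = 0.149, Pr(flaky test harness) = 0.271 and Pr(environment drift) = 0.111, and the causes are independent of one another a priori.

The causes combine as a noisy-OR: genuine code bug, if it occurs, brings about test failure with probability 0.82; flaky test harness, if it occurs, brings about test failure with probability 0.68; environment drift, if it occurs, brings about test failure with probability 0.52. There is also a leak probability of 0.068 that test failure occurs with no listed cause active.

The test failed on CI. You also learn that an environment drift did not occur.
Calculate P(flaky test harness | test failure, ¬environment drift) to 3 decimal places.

Under noisy-OR, P(test failure | causes) = 1 − (1−0.068)·∏(1−qᵢ) over the active causes.
P(test failure | ¬environment drift) = 0.068×0.851×0.729 + 0.70176×0.851×0.271 + 0.83224×0.149×0.729 + 0.946317×0.149×0.271 = 0.042186 + 0.161841 + 0.090399 + 0.038211 = 0.332637
The flaky test harness-present share is 0.161841 + 0.038211 = 0.200052.
P(flaky test harness | test failure, ¬environment drift) = 0.200052 / 0.332637 ≈ 0.601

P(flaky test harness | test failure, ¬environment drift) ≈ 0.601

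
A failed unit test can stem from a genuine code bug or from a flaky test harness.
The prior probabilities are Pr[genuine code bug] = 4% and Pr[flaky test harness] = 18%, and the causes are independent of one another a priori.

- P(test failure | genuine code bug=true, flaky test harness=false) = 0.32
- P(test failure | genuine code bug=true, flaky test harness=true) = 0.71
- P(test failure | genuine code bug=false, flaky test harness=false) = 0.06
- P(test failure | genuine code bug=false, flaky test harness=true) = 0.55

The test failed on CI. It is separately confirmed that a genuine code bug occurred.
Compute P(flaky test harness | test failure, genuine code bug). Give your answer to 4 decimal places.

Enumerate both values of flaky test harness and weight by the priors:
  P(test failure | genuine code bug) = 0.32·0.82 + 0.71·0.18
        = 0.262400 + 0.127800 = 0.390200
Keeping only the flaky test harness-present terms gives 0.127800, so
  P(flaky test harness | test failure, genuine code bug) = 0.127800 / 0.390200 ≈ 0.3275

P(flaky test harness | test failure, genuine code bug) ≈ 0.3275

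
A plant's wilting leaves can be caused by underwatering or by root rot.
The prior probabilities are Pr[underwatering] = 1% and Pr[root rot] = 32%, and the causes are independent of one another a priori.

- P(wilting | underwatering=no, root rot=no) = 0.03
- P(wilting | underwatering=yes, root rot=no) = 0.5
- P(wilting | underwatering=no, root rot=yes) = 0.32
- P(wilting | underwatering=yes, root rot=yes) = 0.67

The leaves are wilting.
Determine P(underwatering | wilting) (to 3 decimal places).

P(underwatering | wilting) ≈ 0.044

Numerator (weight on configurations with underwatering): 0.003400 + 0.002144 = 0.005544
Denominator P(wilting): 0.03·0.99·0.68 + 0.32·0.99·0.32 + 0.5·0.01·0.68 + 0.67·0.01·0.32 = 0.127116
Posterior = 0.005544 / 0.127116 ≈ 0.044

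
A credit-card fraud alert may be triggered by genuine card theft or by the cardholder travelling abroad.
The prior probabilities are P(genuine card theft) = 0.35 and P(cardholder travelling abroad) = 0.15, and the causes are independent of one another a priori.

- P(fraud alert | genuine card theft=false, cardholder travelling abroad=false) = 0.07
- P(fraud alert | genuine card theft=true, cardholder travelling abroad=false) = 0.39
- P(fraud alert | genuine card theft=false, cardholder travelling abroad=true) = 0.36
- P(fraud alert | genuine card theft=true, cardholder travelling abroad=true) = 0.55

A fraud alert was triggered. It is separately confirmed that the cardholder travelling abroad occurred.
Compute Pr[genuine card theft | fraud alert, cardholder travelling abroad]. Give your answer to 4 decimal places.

P(fraud alert | cardholder travelling abroad) = 0.36*0.65 + 0.55*0.35 = 0.234000 + 0.192500 = 0.426500
Of this, 0.192500 comes from 0.55*0.35 (the genuine card theft=true cases).
So P(genuine card theft | fraud alert, cardholder travelling abroad) = 0.192500/0.426500 ≈ 0.4513.

Pr[genuine card theft | fraud alert, cardholder travelling abroad] ≈ 0.4513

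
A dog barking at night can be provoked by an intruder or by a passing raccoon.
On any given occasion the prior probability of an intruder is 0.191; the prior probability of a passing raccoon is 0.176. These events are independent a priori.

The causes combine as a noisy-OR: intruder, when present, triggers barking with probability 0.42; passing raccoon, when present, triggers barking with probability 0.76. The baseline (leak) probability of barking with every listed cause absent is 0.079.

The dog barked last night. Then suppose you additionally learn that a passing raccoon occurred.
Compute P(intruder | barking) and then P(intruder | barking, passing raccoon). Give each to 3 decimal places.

P(intruder | barking) ≈ 0.386; P(intruder | barking, passing raccoon) ≈ 0.209

Under noisy-OR, P(barking | causes) = 1 − (1−0.079)·∏(1−qᵢ) over the active causes.
P(barking) = 0.079*0.809*0.824 + 0.77896*0.809*0.176 + 0.46582*0.191*0.824 + 0.871797*0.191*0.176 = 0.052663 + 0.110911 + 0.073313 + 0.029306 = 0.266193
Restricting to configurations with intruder present: 0.073313 + 0.029306 = 0.102619.
P(intruder | barking) = 0.102619 / 0.266193 ≈ 0.386

Now condition on the additional information:
Numerator (weight on configurations with intruder): 0.871797·0.191 = 0.166513
The normalizing constant is 0.77896·0.809 + 0.871797·0.191 = 0.796692
P(intruder | barking, passing raccoon) = 0.166513/0.796692 ≈ 0.209
— passing raccoon explains away the evidence for intruder.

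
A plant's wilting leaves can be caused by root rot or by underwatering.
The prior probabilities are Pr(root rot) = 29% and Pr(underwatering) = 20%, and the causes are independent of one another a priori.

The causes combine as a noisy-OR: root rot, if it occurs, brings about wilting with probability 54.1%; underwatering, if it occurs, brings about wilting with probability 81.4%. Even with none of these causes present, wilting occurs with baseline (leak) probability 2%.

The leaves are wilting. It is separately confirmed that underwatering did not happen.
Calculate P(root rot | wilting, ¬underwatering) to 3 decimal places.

Under noisy-OR, P(wilting | causes) = 1 − (1−0.02)·∏(1−qᵢ) over the active causes.
P(wilting | ¬underwatering) = 0.02·0.71 + 0.55018·0.29 = 0.014200 + 0.159552 = 0.173752
The root rot-present share is 0.55018·0.29 = 0.159552.
So P(root rot | wilting, ¬underwatering) = 0.159552/0.173752 ≈ 0.918.

P(root rot | wilting, ¬underwatering) ≈ 0.918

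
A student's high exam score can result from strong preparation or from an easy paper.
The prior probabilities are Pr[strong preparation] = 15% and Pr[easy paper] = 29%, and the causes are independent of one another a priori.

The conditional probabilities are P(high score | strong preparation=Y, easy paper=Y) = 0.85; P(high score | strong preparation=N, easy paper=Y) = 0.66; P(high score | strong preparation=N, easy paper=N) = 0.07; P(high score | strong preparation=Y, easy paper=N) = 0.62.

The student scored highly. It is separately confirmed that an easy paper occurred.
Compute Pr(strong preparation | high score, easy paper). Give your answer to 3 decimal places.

Pr(strong preparation | high score, easy paper) ≈ 0.185

P(high score | easy paper) = 0.66×0.85 + 0.85×0.15 = 0.561000 + 0.127500 = 0.688500
Restricting to configurations with strong preparation present: 0.85×0.15 = 0.127500.
Hence the posterior is 0.127500/0.688500 ≈ 0.185.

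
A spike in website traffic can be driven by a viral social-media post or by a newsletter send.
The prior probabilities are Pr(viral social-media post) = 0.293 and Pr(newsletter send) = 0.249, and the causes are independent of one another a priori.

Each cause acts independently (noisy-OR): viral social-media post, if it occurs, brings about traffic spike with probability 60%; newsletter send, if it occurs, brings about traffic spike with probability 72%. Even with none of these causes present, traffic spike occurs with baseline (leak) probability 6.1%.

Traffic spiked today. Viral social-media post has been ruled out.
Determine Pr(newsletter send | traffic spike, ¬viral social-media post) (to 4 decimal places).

Under noisy-OR, P(traffic spike | causes) = 1 − (1−0.061)·∏(1−qᵢ) over the active causes.
By total probability over both values of newsletter send:
  P(traffic spike | ¬viral social-media post) = 0.061·0.751 + 0.73708·0.249
        = 0.045811 + 0.183533 = 0.229344
Configurations with newsletter send contribute 0.183533, so
  P(newsletter send | traffic spike, ¬viral social-media post) = 0.183533 / 0.229344 ≈ 0.8003

Pr(newsletter send | traffic spike, ¬viral social-media post) ≈ 0.8003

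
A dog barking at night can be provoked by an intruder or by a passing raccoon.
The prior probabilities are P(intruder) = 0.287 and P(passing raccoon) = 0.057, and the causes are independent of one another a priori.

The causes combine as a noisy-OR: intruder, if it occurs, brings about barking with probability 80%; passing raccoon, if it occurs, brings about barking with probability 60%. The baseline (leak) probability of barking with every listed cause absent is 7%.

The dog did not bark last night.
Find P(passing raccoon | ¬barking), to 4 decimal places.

Under noisy-OR, P(barking | causes) = 1 − (1−0.07)·∏(1−qᵢ) over the active causes.
Weight on passing raccoon=true, given the evidence: 0.015118 + 0.001217 = 0.016335
Denominator P(¬barking): 0.93×0.713×0.943 + 0.372×0.713×0.057 + 0.186×0.287×0.943 + 0.0744×0.287×0.057 = 0.691968
Posterior = 0.016335 / 0.691968 ≈ 0.0236

P(passing raccoon | ¬barking) ≈ 0.0236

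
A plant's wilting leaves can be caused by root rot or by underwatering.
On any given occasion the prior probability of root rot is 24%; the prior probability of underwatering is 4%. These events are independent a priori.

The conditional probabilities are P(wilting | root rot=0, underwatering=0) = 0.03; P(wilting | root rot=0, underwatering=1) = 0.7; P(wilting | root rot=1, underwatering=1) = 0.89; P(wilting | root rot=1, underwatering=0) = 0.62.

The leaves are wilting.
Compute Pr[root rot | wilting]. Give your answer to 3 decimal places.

Enumerate the 4 (root rot, underwatering) configurations and weight by the priors:
  P(wilting) = 0.03·0.76·0.96 + 0.7·0.76·0.04 + 0.62·0.24·0.96 + 0.89·0.24·0.04
        = 0.021888 + 0.021280 + 0.142848 + 0.008544 = 0.194560
Configurations with root rot contribute 0.151392, so
  P(root rot | wilting) = 0.151392 / 0.194560 ≈ 0.778

Pr[root rot | wilting] ≈ 0.778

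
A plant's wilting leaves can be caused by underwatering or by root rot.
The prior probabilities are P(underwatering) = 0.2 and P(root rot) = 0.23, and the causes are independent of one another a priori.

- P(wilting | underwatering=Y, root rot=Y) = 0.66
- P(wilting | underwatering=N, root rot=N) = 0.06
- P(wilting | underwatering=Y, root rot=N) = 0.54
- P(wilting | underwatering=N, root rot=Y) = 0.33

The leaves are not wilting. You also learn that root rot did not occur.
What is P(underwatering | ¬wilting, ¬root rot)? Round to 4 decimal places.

P(underwatering | ¬wilting, ¬root rot) ≈ 0.1090

P(¬wilting | ¬root rot) = 0.94·0.8 + 0.46·0.2 = 0.752000 + 0.092000 = 0.844000
Of this, 0.092000 comes from 0.46·0.2 (the underwatering=true cases).
So P(underwatering | ¬wilting, ¬root rot) = 0.092000/0.844000 ≈ 0.1090.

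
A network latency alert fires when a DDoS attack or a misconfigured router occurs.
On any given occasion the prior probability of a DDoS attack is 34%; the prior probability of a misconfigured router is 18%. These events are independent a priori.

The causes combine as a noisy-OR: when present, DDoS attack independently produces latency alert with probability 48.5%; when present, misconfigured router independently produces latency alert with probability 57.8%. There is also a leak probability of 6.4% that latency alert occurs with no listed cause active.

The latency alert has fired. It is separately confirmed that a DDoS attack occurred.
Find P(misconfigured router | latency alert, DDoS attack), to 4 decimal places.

Under noisy-OR, P(latency alert | causes) = 1 − (1−0.064)·∏(1−qᵢ) over the active causes.
Sum P(latency alert|·) weighted by the priors over both values of misconfigured router:
  P(latency alert | DDoS attack) = 0.51796·0.82 + 0.796579·0.18
        = 0.424727 + 0.143384 = 0.568111
Configurations with misconfigured router contribute 0.143384, so
  P(misconfigured router | latency alert, DDoS attack) = 0.143384 / 0.568111 ≈ 0.2524

P(misconfigured router | latency alert, DDoS attack) ≈ 0.2524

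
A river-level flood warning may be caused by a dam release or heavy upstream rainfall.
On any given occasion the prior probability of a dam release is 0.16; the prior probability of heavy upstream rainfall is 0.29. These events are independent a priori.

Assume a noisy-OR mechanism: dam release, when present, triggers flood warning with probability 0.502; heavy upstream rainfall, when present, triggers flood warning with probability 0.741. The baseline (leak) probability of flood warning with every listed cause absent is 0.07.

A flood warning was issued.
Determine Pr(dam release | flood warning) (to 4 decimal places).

Under noisy-OR, P(flood warning | causes) = 1 − (1−0.07)·∏(1−qᵢ) over the active causes.
For the numerator, keep only dam release=true terms: 0.060987 + 0.040834 = 0.101821
Normalizer over all consistent configurations: 0.07·0.84·0.71 + 0.75913·0.84·0.29 + 0.53686·0.16·0.71 + 0.880047·0.16·0.29 = 0.328493
P(dam release | flood warning) = 0.101821/0.328493 ≈ 0.3100

Pr(dam release | flood warning) ≈ 0.3100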